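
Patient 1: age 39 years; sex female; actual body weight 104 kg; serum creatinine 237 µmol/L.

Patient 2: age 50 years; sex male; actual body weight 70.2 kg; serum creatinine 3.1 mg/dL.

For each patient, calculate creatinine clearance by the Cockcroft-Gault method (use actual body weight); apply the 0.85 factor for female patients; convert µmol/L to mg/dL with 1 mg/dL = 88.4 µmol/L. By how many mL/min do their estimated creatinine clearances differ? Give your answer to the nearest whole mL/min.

18 mL/min

Patient 1: SCr = 237 / 88.4 = 2.681 mg/dL
Patient 1: CrCl = (140 − 39) × 104 / (72 × 2.681) × 0.85 = 10504.0 / 193.03 × 0.85 ≈ 46.3 mL/min
Patient 2: CrCl = (140 − 50) × 70.2 / (72 × 3.1) = 6318.0 / 223.20 ≈ 28.3 mL/min
|46.3 − 28.3| = 18.0 mL/min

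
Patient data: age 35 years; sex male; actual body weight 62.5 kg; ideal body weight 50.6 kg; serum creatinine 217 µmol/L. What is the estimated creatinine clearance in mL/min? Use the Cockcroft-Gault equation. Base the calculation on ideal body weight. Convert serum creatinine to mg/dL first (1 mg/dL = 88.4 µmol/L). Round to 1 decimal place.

30.1 mL/min

SCr = 217 / 88.4 = 2.455 mg/dL
CrCl = (140 − 35) × 50.6 / (72 × 2.455) = 5313.0 / 176.76 ≈ 30.1 mL/min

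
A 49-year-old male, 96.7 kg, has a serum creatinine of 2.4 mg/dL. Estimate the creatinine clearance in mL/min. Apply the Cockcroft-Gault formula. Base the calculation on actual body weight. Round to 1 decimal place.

50.9 mL/min

CrCl = (140 − 49) × 96.7 / (72 × 2.4) = 8799.7 / 172.80 ≈ 50.9 mL/min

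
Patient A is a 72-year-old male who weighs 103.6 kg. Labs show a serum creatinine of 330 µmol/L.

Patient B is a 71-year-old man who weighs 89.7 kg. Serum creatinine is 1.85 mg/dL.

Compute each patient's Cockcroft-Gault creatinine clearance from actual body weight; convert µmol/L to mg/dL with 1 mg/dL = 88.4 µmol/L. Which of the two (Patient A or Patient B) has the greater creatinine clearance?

Patient B

Patient A: SCr = 330 / 88.4 = 3.733 mg/dL
Patient A: CrCl = (140 − 72) × 103.6 / (72 × 3.733) = 7044.8 / 268.78 ≈ 26.2 mL/min
Patient B: CrCl = (140 − 71) × 89.7 / (72 × 1.85) = 6189.3 / 133.20 ≈ 46.5 mL/min
26.2 vs 46.5 mL/min → Patient B is higher.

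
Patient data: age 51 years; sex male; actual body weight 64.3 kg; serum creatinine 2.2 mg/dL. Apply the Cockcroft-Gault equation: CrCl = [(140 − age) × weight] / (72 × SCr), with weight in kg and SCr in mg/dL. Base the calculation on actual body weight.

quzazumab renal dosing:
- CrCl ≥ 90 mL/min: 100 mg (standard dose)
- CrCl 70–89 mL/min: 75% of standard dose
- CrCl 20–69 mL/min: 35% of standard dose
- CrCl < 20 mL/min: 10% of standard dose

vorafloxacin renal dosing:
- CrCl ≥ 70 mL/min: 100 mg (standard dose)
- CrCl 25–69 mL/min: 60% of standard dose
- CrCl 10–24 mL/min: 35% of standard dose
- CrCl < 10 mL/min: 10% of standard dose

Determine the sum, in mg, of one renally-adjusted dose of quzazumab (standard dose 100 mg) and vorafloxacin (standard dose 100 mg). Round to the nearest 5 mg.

CrCl = (140 − 51) × 64.3 / (72 × 2.2) = 5722.7 / 158.40 ≈ 36.1 mL/min
CrCl ≈ 36 mL/min.
quzazumab: 20–69 mL/min → 35% of 100 mg = 35 mg.
vorafloxacin: 25–69 mL/min → 60% of 100 mg = 60 mg.
Total = 35 + 60 = 95 mg.

95 mg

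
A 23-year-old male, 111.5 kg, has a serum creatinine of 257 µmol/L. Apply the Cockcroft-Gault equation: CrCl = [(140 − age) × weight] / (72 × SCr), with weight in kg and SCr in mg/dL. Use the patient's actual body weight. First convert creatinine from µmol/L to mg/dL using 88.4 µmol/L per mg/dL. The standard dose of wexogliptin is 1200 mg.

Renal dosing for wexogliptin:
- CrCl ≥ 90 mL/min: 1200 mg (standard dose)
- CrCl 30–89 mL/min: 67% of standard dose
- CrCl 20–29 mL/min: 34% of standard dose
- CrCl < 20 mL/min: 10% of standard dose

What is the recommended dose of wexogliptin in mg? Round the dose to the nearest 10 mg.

800 mg

SCr = 257 / 88.4 = 2.907 mg/dL
CrCl = (140 − 23) × 111.5 / (72 × 2.907) = 13045.5 / 209.30 ≈ 62.3 mL/min
CrCl ≈ 62 mL/min → bracket 30–89 mL/min.
67% of 1200 mg = 804 mg → 800 mg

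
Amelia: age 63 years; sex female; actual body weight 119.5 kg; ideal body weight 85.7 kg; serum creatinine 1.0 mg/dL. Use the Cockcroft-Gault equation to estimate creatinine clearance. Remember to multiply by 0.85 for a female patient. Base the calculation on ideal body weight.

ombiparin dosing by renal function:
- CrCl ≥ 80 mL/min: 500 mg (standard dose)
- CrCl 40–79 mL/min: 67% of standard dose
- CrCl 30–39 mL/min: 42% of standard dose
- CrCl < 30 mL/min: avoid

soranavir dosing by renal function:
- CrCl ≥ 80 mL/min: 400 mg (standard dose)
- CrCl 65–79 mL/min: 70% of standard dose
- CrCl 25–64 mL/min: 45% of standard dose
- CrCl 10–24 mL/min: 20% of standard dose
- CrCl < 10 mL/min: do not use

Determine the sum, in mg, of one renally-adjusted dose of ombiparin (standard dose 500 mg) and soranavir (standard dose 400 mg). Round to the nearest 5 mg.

615 mg

CrCl = (140 − 63) × 85.7 / (72 × 1) × 0.85 = 6598.9 / 72.00 × 0.85 ≈ 77.9 mL/min
CrCl ≈ 78 mL/min.
ombiparin: 40–79 mL/min → 67% of 500 mg = 335 mg.
soranavir: 65–79 mL/min → 70% of 400 mg = 280 mg.
Total = 335 + 280 = 615 mg.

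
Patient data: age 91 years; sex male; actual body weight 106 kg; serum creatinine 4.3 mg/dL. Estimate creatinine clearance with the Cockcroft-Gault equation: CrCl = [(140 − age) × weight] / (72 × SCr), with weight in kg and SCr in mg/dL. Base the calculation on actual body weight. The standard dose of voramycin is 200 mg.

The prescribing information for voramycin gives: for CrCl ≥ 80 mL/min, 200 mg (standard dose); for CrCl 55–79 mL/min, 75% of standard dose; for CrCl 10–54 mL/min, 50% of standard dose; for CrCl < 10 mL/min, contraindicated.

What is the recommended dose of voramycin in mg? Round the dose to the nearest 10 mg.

100 mg

CrCl = (140 − 91) × 106 / (72 × 4.3) = 5194.0 / 309.60 ≈ 16.8 mL/min
CrCl ≈ 17 mL/min → bracket 10–54 mL/min.
50% of 200 mg = 100 mg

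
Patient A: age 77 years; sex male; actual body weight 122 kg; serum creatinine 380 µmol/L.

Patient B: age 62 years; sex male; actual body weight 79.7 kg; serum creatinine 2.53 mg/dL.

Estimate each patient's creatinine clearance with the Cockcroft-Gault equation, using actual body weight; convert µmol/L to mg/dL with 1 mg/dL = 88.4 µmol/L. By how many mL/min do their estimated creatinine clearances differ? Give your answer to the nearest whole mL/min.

Patient A: SCr = 380 / 88.4 = 4.299 mg/dL
Patient A: CrCl = (140 − 77) × 122 / (72 × 4.299) = 7686.0 / 309.53 ≈ 24.8 mL/min
Patient B: CrCl = (140 − 62) × 79.7 / (72 × 2.53) = 6216.6 / 182.16 ≈ 34.1 mL/min
|24.8 − 34.1| = 9.3 mL/min

9 mL/min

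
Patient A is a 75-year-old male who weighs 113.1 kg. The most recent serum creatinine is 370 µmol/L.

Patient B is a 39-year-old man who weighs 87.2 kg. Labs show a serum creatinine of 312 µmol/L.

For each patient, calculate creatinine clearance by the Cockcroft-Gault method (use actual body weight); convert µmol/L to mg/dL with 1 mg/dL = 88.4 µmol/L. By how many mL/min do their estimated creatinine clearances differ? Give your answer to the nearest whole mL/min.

Patient A: SCr = 370 / 88.4 = 4.186 mg/dL
Patient A: CrCl = (140 − 75) × 113.1 / (72 × 4.186) = 7351.5 / 301.39 ≈ 24.4 mL/min
Patient B: SCr = 312 / 88.4 = 3.529 mg/dL
Patient B: CrCl = (140 − 39) × 87.2 / (72 × 3.529) = 8807.2 / 254.09 ≈ 34.7 mL/min
|24.4 − 34.7| = 10.3 mL/min

10 mL/min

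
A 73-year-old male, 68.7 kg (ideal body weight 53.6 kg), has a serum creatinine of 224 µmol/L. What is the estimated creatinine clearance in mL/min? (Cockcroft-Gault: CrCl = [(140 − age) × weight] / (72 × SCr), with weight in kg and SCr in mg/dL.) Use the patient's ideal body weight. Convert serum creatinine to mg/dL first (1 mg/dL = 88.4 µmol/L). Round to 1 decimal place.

SCr = 224 / 88.4 = 2.534 mg/dL
CrCl = (140 − 73) × 53.6 / (72 × 2.534) = 3591.2 / 182.45 ≈ 19.7 mL/min

19.7 mL/min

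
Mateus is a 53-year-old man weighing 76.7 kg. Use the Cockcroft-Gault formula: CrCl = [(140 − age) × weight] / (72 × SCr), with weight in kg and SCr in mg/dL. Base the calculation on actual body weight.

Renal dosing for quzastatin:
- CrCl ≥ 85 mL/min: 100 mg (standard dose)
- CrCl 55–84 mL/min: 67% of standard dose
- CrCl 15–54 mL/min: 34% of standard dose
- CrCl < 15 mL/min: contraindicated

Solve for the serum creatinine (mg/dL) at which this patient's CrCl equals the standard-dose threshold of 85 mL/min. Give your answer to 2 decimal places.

Standard dose requires CrCl ≥ 85 mL/min.
Set (140 − 53) × 76.7 / (72 × SCr) = 85
SCr = (140 − 53) × 76.7 / (72 × 85) = 1.090 mg/dL

1.09 mg/dL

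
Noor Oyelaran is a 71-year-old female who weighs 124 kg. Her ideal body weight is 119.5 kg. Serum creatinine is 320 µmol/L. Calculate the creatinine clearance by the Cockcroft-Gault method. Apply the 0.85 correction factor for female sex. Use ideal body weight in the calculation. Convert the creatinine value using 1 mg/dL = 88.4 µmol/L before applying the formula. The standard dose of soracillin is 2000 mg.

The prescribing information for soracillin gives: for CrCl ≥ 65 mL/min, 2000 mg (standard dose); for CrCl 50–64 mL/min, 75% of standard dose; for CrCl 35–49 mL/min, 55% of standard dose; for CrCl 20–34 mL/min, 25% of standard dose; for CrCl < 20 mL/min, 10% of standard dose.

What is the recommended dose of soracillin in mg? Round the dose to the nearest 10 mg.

500 mg

SCr = 320 / 88.4 = 3.62 mg/dL
CrCl = (140 − 71) × 119.5 / (72 × 3.62) × 0.85 = 8245.5 / 260.64 × 0.85 ≈ 26.9 mL/min
CrCl ≈ 27 mL/min → bracket 20–34 mL/min.
25% of 2000 mg = 500 mg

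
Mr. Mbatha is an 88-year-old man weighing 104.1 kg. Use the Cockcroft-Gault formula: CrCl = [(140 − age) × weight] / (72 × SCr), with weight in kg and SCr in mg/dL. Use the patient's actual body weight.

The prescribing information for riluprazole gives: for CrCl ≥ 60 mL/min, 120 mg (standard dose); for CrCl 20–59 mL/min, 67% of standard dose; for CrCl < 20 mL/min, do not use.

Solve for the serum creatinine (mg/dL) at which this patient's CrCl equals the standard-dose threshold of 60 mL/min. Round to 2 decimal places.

Standard dose requires CrCl ≥ 60 mL/min.
Set (140 − 88) × 104.1 / (72 × SCr) = 60
SCr = (140 − 88) × 104.1 / (72 × 60) = 1.253 mg/dL

1.25 mg/dL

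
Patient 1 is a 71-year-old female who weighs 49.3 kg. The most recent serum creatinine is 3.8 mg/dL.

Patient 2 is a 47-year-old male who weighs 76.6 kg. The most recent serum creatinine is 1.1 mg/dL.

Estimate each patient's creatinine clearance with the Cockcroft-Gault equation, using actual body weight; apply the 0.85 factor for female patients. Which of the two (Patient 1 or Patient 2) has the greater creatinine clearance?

Patient 1: CrCl = (140 − 71) × 49.3 / (72 × 3.8) × 0.85 = 3401.7 / 273.60 × 0.85 ≈ 10.6 mL/min
Patient 2: CrCl = (140 − 47) × 76.6 / (72 × 1.1) = 7123.8 / 79.20 ≈ 89.9 mL/min
10.6 vs 89.9 mL/min → Patient 2 is higher.

Patient 2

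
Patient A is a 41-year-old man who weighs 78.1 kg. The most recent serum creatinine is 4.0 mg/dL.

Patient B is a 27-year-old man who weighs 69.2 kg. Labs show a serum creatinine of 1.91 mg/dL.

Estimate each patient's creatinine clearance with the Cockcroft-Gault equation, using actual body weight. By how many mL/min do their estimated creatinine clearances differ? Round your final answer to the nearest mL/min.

Patient A: CrCl = (140 − 41) × 78.1 / (72 × 4) = 7731.9 / 288.00 ≈ 26.8 mL/min
Patient B: CrCl = (140 − 27) × 69.2 / (72 × 1.91) = 7819.6 / 137.52 ≈ 56.9 mL/min
|26.8 − 56.9| = 30.1 mL/min

30 mL/min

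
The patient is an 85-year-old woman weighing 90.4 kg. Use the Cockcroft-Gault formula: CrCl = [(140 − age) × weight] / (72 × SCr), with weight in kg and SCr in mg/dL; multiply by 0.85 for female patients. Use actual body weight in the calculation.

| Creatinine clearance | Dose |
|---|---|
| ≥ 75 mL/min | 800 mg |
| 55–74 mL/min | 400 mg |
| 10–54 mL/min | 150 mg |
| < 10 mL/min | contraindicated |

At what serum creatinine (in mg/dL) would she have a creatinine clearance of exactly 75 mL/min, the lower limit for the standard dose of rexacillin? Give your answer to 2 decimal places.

Standard dose requires CrCl ≥ 75 mL/min.
Set (140 − 85) × 90.4 × 0.85 / (72 × SCr) = 75
SCr = (140 − 85) × 90.4 × 0.85 / (72 × 75) = 0.783 mg/dL

0.78 mg/dL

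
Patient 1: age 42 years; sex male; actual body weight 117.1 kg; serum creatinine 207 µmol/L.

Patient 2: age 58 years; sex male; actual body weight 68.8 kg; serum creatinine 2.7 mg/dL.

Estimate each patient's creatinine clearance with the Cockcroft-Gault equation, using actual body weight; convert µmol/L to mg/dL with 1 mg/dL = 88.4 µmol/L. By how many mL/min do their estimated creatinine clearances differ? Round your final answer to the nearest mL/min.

Patient 1: SCr = 207 / 88.4 = 2.342 mg/dL
Patient 1: CrCl = (140 − 42) × 117.1 / (72 × 2.342) = 11475.8 / 168.62 ≈ 68.1 mL/min
Patient 2: CrCl = (140 − 58) × 68.8 / (72 × 2.7) = 5641.6 / 194.40 ≈ 29.0 mL/min
|68.1 − 29.0| = 39.1 mL/min

39 mL/min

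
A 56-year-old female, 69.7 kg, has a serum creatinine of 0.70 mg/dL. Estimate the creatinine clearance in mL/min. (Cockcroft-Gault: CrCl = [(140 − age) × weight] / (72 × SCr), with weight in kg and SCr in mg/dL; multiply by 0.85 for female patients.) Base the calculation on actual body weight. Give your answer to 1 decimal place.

CrCl = (140 − 56) × 69.7 / (72 × 0.7) × 0.85 = 5854.8 / 50.40 × 0.85 ≈ 98.7 mL/min

98.7 mL/min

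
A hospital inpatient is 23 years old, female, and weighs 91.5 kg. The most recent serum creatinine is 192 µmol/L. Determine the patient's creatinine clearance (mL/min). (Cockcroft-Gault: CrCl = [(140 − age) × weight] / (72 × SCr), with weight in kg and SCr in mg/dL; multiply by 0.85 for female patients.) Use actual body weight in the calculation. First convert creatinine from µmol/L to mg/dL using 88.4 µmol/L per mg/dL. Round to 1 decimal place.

58.2 mL/min

SCr = 192 / 88.4 = 2.172 mg/dL
CrCl = (140 − 23) × 91.5 / (72 × 2.172) × 0.85 = 10705.5 / 156.38 × 0.85 ≈ 58.2 mL/min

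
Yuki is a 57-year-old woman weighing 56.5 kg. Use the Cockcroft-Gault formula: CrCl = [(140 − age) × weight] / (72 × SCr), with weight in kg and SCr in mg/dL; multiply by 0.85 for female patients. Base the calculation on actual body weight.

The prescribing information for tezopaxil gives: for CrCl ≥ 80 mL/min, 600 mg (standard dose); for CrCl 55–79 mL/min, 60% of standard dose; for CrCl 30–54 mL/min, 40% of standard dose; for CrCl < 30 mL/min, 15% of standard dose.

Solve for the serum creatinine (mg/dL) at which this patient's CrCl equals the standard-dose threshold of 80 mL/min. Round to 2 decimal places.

0.69 mg/dL

Standard dose requires CrCl ≥ 80 mL/min.
Set (140 − 57) × 56.5 × 0.85 / (72 × SCr) = 80
SCr = (140 − 57) × 56.5 × 0.85 / (72 × 80) = 0.692 mg/dL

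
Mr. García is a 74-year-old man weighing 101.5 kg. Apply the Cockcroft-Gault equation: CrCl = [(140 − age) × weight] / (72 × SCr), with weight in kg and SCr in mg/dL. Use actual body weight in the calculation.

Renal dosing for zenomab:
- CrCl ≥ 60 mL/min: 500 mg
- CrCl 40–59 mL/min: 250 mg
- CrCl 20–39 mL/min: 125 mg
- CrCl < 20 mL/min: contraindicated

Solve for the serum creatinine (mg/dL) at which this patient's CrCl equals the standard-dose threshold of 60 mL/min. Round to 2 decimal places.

1.55 mg/dL

Standard dose requires CrCl ≥ 60 mL/min.
Set (140 − 74) × 101.5 / (72 × SCr) = 60
SCr = (140 − 74) × 101.5 / (72 × 60) = 1.551 mg/dL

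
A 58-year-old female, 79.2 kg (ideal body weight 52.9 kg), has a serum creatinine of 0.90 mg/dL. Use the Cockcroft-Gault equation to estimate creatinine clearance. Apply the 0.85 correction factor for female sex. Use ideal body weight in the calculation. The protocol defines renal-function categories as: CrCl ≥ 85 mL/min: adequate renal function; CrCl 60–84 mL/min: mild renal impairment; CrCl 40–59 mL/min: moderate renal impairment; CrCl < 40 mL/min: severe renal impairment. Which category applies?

CrCl = (140 − 58) × 52.9 / (72 × 0.9) × 0.85 = 4337.8 / 64.80 × 0.85 ≈ 56.9 mL/min
57 mL/min falls in the 'moderate renal impairment' range.

moderate renal impairment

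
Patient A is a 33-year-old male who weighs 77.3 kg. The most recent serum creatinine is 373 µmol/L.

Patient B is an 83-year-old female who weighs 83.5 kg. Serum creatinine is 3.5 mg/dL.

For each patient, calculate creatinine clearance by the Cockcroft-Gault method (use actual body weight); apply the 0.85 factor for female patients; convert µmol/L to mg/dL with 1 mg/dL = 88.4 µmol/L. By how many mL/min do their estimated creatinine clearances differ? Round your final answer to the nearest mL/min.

Patient A: SCr = 373 / 88.4 = 4.219 mg/dL
Patient A: CrCl = (140 − 33) × 77.3 / (72 × 4.219) = 8271.1 / 303.77 ≈ 27.2 mL/min
Patient B: CrCl = (140 − 83) × 83.5 / (72 × 3.5) × 0.85 = 4759.5 / 252.00 × 0.85 ≈ 16.1 mL/min
|27.2 − 16.1| = 11.1 mL/min

11 mL/min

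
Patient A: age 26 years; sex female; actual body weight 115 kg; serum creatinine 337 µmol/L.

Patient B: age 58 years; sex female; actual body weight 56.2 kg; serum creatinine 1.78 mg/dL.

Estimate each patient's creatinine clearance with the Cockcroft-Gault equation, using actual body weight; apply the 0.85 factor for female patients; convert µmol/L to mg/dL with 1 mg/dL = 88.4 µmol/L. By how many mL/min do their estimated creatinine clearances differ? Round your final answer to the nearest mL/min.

Patient A: SCr = 337 / 88.4 = 3.812 mg/dL
Patient A: CrCl = (140 − 26) × 115 / (72 × 3.812) × 0.85 = 13110.0 / 274.46 × 0.85 ≈ 40.6 mL/min
Patient B: CrCl = (140 − 58) × 56.2 / (72 × 1.78) × 0.85 = 4608.4 / 128.16 × 0.85 ≈ 30.6 mL/min
|40.6 − 30.6| = 10.0 mL/min

10 mL/min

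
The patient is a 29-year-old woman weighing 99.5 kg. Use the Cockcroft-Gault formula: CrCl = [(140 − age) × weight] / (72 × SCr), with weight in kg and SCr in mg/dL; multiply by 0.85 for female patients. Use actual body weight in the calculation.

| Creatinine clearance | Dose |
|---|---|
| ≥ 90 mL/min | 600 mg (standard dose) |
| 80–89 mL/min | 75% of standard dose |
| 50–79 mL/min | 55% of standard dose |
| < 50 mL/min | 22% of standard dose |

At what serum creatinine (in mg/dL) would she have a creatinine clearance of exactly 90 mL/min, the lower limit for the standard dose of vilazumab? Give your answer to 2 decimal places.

1.45 mg/dL

Standard dose requires CrCl ≥ 90 mL/min.
Set (140 − 29) × 99.5 × 0.85 / (72 × SCr) = 90
SCr = (140 − 29) × 99.5 × 0.85 / (72 × 90) = 1.449 mg/dL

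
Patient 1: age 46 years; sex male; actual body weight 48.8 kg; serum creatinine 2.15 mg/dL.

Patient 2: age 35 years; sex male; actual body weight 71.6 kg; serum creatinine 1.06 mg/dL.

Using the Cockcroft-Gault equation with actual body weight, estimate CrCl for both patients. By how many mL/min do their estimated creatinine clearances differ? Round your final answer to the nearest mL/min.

69 mL/min

Patient 1: CrCl = (140 − 46) × 48.8 / (72 × 2.15) = 4587.2 / 154.80 ≈ 29.6 mL/min
Patient 2: CrCl = (140 − 35) × 71.6 / (72 × 1.06) = 7518.0 / 76.32 ≈ 98.5 mL/min
|29.6 − 98.5| = 68.9 mL/min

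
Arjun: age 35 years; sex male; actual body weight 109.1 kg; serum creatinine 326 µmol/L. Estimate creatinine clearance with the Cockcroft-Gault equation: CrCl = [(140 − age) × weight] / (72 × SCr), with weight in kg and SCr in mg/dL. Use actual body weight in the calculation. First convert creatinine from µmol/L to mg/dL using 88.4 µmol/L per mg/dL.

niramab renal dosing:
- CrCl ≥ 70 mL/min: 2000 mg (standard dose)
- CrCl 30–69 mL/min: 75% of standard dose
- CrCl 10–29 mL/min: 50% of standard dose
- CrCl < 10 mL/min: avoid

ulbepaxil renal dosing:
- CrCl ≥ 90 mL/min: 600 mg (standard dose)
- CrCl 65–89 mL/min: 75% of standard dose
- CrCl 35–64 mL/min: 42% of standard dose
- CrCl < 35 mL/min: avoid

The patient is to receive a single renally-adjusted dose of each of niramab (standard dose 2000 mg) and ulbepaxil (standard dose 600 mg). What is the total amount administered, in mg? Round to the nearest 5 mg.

1750 mg

SCr = 326 / 88.4 = 3.688 mg/dL
CrCl = (140 − 35) × 109.1 / (72 × 3.688) = 11455.5 / 265.54 ≈ 43.1 mL/min
CrCl ≈ 43 mL/min.
niramab: 30–69 mL/min → 75% of 2000 mg = 1500 mg.
ulbepaxil: 35–64 mL/min → 42% of 600 mg = 252 mg.
Total = 1500 + 252 = 1752 mg.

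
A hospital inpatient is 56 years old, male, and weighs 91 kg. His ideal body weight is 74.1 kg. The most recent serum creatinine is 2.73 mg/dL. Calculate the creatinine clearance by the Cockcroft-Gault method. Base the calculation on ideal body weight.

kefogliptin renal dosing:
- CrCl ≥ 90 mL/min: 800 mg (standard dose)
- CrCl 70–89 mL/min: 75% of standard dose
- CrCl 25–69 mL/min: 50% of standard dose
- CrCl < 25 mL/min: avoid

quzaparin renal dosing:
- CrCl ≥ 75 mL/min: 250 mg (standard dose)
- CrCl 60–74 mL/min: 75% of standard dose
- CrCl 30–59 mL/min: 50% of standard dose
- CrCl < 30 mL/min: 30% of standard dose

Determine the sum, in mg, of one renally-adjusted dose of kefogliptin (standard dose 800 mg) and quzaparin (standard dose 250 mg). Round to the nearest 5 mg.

525 mg

CrCl = (140 − 56) × 74.1 / (72 × 2.73) = 6224.4 / 196.56 ≈ 31.7 mL/min
CrCl ≈ 32 mL/min.
kefogliptin: 25–69 mL/min → 50% of 800 mg = 400 mg.
quzaparin: 30–59 mL/min → 50% of 250 mg = 125 mg.
Total = 400 + 125 = 525 mg.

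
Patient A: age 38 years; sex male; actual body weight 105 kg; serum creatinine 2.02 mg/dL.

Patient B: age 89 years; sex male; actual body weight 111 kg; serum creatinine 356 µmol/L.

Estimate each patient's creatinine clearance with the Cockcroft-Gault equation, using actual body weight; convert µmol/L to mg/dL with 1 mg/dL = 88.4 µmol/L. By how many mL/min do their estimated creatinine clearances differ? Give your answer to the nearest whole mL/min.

Patient A: CrCl = (140 − 38) × 105 / (72 × 2.02) = 10710.0 / 145.44 ≈ 73.6 mL/min
Patient B: SCr = 356 / 88.4 = 4.027 mg/dL
Patient B: CrCl = (140 − 89) × 111 / (72 × 4.027) = 5661.0 / 289.94 ≈ 19.5 mL/min
|73.6 − 19.5| = 54.1 mL/min

54 mL/min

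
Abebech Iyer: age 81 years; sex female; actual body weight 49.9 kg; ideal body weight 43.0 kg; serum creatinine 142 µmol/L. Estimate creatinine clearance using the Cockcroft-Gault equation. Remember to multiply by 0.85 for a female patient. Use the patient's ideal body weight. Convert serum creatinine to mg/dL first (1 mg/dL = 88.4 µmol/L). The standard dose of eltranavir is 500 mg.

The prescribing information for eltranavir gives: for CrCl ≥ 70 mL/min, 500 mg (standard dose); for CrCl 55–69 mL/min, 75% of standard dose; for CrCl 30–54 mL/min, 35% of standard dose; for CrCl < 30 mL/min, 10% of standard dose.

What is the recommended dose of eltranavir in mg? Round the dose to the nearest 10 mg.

50 mg

SCr = 142 / 88.4 = 1.606 mg/dL
CrCl = (140 − 81) × 43 / (72 × 1.606) × 0.85 = 2537.0 / 115.63 × 0.85 ≈ 18.6 mL/min
CrCl ≈ 19 mL/min → bracket < 30 mL/min.
10% of 500 mg = 50 mg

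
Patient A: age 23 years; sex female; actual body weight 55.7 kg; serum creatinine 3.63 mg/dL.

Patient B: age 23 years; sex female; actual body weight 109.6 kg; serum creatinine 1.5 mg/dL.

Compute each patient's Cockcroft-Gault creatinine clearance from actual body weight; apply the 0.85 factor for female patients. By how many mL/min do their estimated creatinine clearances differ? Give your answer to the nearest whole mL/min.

Patient A: CrCl = (140 − 23) × 55.7 / (72 × 3.63) × 0.85 = 6516.9 / 261.36 × 0.85 ≈ 21.2 mL/min
Patient B: CrCl = (140 − 23) × 109.6 / (72 × 1.5) × 0.85 = 12823.2 / 108.00 × 0.85 ≈ 100.9 mL/min
|21.2 − 100.9| = 79.7 mL/min

80 mL/min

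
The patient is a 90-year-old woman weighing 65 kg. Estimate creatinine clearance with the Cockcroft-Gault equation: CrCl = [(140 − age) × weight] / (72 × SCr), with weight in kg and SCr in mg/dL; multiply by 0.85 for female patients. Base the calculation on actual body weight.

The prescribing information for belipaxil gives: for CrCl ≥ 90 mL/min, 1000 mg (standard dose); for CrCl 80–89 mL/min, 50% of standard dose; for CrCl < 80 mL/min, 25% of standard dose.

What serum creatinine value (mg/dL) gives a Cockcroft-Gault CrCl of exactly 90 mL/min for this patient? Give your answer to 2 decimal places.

Standard dose requires CrCl ≥ 90 mL/min.
Set (140 − 90) × 65 × 0.85 / (72 × SCr) = 90
SCr = (140 − 90) × 65 × 0.85 / (72 × 90) = 0.426 mg/dL

0.43 mg/dL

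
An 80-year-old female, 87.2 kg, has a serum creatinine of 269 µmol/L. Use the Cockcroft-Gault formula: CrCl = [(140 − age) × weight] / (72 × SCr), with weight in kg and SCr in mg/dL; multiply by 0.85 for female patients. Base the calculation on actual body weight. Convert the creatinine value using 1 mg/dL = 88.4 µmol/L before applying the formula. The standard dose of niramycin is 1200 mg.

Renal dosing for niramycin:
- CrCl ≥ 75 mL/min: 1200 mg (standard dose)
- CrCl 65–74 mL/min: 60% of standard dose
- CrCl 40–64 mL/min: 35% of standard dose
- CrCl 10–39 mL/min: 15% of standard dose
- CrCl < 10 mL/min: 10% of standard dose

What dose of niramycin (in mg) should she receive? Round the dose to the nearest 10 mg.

SCr = 269 / 88.4 = 3.043 mg/dL
CrCl = (140 − 80) × 87.2 / (72 × 3.043) × 0.85 = 5232.0 / 219.10 × 0.85 ≈ 20.3 mL/min
CrCl ≈ 20 mL/min → bracket 10–39 mL/min.
15% of 1200 mg = 180 mg

180 mg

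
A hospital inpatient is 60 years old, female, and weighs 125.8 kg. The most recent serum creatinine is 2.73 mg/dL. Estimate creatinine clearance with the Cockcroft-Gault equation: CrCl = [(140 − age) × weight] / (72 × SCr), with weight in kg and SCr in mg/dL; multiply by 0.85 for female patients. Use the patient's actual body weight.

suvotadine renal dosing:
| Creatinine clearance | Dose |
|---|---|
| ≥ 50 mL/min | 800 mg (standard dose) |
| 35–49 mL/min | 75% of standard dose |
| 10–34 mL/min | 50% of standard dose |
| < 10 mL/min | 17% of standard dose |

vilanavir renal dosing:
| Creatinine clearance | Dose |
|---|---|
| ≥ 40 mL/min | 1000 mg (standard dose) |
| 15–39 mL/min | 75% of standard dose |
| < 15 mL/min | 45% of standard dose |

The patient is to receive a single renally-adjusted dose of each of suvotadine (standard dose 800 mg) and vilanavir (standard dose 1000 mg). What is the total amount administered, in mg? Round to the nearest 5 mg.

1600 mg

CrCl = (140 − 60) × 125.8 / (72 × 2.73) × 0.85 = 10064.0 / 196.56 × 0.85 ≈ 43.5 mL/min
CrCl ≈ 44 mL/min.
suvotadine: 35–49 mL/min → 75% of 800 mg = 600 mg.
vilanavir: ≥ 40 mL/min → 100% of 1000 mg = 1000 mg.
Total = 600 + 1000 = 1600 mg.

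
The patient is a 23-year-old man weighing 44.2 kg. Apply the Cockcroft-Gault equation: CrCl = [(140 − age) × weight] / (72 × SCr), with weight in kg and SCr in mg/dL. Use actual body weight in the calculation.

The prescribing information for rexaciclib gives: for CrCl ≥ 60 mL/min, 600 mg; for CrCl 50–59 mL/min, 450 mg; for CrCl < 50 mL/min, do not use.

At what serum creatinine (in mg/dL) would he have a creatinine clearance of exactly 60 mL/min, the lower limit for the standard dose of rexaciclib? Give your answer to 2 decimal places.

1.20 mg/dL

Standard dose requires CrCl ≥ 60 mL/min.
Set (140 − 23) × 44.2 / (72 × SCr) = 60
SCr = (140 − 23) × 44.2 / (72 × 60) = 1.197 mg/dL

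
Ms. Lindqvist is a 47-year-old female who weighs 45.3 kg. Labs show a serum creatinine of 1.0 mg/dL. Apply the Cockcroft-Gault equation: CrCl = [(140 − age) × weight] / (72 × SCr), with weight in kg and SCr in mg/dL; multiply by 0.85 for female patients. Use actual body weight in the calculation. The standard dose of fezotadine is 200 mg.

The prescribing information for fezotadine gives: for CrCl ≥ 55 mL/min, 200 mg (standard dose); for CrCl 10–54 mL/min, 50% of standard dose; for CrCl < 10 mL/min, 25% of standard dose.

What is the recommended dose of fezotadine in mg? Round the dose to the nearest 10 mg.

100 mg

CrCl = (140 − 47) × 45.3 / (72 × 1) × 0.85 = 4212.9 / 72.00 × 0.85 ≈ 49.7 mL/min
CrCl ≈ 50 mL/min → bracket 10–54 mL/min.
50% of 200 mg = 100 mg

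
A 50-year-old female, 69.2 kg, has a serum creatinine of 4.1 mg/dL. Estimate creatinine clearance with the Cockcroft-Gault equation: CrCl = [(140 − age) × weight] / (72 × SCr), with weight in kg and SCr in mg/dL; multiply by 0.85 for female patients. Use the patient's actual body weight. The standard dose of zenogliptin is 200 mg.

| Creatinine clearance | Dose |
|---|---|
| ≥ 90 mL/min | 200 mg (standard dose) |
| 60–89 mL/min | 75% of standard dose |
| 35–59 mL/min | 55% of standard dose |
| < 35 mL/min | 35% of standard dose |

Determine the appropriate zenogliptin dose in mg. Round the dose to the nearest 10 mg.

CrCl = (140 − 50) × 69.2 / (72 × 4.1) × 0.85 = 6228.0 / 295.20 × 0.85 ≈ 17.9 mL/min
CrCl ≈ 18 mL/min → bracket < 35 mL/min.
35% of 200 mg = 70 mg

70 mg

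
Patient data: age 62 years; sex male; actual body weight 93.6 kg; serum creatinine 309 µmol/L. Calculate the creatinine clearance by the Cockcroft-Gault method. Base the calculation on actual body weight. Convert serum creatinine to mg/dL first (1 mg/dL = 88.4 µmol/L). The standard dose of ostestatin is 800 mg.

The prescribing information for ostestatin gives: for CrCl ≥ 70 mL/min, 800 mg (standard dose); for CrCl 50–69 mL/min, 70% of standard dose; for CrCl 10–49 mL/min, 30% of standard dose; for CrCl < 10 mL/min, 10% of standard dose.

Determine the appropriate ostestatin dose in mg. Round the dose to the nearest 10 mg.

240 mg

SCr = 309 / 88.4 = 3.495 mg/dL
CrCl = (140 − 62) × 93.6 / (72 × 3.495) = 7300.8 / 251.64 ≈ 29.0 mL/min
CrCl ≈ 29 mL/min → bracket 10–49 mL/min.
30% of 800 mg = 240 mg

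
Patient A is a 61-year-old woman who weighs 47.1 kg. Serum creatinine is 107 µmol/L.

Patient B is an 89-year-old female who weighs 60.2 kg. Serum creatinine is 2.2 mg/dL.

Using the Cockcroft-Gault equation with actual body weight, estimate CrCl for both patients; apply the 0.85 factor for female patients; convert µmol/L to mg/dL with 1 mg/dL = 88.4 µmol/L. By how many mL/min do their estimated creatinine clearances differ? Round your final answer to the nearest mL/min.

Patient A: SCr = 107 / 88.4 = 1.21 mg/dL
Patient A: CrCl = (140 − 61) × 47.1 / (72 × 1.21) × 0.85 = 3720.9 / 87.12 × 0.85 ≈ 36.3 mL/min
Patient B: CrCl = (140 − 89) × 60.2 / (72 × 2.2) × 0.85 = 3070.2 / 158.40 × 0.85 ≈ 16.5 mL/min
|36.3 − 16.5| = 19.8 mL/min

20 mL/min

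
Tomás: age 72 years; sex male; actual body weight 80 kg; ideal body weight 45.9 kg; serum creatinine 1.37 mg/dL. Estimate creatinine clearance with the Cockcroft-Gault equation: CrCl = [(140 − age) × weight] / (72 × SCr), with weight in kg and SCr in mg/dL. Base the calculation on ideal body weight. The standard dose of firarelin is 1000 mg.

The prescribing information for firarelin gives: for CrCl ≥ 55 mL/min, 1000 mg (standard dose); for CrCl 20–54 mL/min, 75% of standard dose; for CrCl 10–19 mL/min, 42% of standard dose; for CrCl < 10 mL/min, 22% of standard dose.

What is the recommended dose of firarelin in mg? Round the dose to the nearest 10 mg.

750 mg

CrCl = (140 − 72) × 45.9 / (72 × 1.37) = 3121.2 / 98.64 ≈ 31.6 mL/min
CrCl ≈ 32 mL/min → bracket 20–54 mL/min.
75% of 1000 mg = 750 mg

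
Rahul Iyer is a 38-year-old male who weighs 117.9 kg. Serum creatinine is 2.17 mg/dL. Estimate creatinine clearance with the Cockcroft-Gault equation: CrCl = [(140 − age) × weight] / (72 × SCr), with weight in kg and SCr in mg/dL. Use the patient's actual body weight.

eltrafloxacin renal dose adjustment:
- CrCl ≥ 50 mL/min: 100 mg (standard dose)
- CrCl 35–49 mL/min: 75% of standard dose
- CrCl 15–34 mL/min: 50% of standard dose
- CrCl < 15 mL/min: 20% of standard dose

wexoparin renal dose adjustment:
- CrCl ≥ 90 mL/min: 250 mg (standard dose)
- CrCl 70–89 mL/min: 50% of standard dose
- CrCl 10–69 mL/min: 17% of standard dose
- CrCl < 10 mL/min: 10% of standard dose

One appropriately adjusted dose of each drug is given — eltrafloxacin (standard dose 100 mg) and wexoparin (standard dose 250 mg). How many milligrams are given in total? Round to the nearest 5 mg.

225 mg

CrCl = (140 − 38) × 117.9 / (72 × 2.17) = 12025.8 / 156.24 ≈ 77.0 mL/min
CrCl ≈ 77 mL/min.
eltrafloxacin: ≥ 50 mL/min → 100% of 100 mg = 100 mg.
wexoparin: 70–89 mL/min → 50% of 250 mg = 125 mg.
Total = 100 + 125 = 225 mg.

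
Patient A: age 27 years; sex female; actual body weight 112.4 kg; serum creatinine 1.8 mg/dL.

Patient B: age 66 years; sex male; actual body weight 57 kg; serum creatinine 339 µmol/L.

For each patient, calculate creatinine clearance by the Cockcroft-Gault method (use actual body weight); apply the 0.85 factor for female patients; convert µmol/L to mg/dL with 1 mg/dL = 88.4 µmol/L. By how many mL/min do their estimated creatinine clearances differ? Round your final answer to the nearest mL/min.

Patient A: CrCl = (140 − 27) × 112.4 / (72 × 1.8) × 0.85 = 12701.2 / 129.60 × 0.85 ≈ 83.3 mL/min
Patient B: SCr = 339 / 88.4 = 3.835 mg/dL
Patient B: CrCl = (140 − 66) × 57 / (72 × 3.835) = 4218.0 / 276.12 ≈ 15.3 mL/min
|83.3 − 15.3| = 68.0 mL/min

68 mL/min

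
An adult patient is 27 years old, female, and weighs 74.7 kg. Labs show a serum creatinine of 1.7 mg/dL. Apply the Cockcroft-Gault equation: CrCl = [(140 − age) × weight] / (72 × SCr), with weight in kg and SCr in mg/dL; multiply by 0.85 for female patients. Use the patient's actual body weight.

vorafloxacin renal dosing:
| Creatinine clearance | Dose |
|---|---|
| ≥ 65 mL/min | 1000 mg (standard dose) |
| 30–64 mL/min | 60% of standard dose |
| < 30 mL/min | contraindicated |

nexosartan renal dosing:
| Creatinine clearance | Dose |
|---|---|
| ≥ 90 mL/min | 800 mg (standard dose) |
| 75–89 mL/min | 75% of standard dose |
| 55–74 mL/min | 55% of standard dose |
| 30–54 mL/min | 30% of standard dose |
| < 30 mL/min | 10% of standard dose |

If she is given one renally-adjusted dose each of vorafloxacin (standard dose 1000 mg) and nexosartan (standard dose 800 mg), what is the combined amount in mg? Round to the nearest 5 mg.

CrCl = (140 − 27) × 74.7 / (72 × 1.7) × 0.85 = 8441.1 / 122.40 × 0.85 ≈ 58.6 mL/min
CrCl ≈ 59 mL/min.
vorafloxacin: 30–64 mL/min → 60% of 1000 mg = 600 mg.
nexosartan: 55–74 mL/min → 55% of 800 mg = 440 mg.
Total = 600 + 440 = 1040 mg.

1040 mg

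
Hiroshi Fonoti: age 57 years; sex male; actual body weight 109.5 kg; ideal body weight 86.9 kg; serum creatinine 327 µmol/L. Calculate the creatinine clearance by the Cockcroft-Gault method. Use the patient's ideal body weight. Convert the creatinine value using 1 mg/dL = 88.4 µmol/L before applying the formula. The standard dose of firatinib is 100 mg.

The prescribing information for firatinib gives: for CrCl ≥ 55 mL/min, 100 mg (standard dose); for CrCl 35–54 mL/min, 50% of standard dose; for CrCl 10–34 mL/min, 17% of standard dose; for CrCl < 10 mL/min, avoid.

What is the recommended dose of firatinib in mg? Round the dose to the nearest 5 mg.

15 mg

SCr = 327 / 88.4 = 3.699 mg/dL
CrCl = (140 − 57) × 86.9 / (72 × 3.699) = 7212.7 / 266.33 ≈ 27.1 mL/min
CrCl ≈ 27 mL/min → bracket 10–34 mL/min.
17% of 100 mg = 17 mg → 15 mg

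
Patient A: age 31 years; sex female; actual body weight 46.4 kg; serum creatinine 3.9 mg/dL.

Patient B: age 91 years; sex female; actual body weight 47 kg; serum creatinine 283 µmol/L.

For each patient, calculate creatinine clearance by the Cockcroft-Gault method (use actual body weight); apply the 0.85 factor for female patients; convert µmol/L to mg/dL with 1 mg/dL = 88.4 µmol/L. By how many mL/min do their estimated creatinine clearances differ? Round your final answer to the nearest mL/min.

7 mL/min

Patient A: CrCl = (140 − 31) × 46.4 / (72 × 3.9) × 0.85 = 5057.6 / 280.80 × 0.85 ≈ 15.3 mL/min
Patient B: SCr = 283 / 88.4 = 3.201 mg/dL
Patient B: CrCl = (140 − 91) × 47 / (72 × 3.201) × 0.85 = 2303.0 / 230.47 × 0.85 ≈ 8.5 mL/min
|15.3 − 8.5| = 6.8 mL/min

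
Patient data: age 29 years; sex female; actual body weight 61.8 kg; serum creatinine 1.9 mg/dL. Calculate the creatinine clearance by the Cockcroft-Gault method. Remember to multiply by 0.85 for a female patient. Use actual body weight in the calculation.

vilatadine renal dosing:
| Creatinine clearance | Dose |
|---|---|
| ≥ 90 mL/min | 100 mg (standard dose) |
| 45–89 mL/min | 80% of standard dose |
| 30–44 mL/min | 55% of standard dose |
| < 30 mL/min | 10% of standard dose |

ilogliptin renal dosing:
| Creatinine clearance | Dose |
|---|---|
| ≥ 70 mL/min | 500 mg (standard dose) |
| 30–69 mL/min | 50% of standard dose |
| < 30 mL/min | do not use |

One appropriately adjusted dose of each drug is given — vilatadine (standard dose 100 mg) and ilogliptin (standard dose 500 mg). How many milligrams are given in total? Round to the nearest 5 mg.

CrCl = (140 − 29) × 61.8 / (72 × 1.9) × 0.85 = 6859.8 / 136.80 × 0.85 ≈ 42.6 mL/min
CrCl ≈ 43 mL/min.
vilatadine: 30–44 mL/min → 55% of 100 mg = 55 mg.
ilogliptin: 30–69 mL/min → 50% of 500 mg = 250 mg.
Total = 55 + 250 = 305 mg.

305 mg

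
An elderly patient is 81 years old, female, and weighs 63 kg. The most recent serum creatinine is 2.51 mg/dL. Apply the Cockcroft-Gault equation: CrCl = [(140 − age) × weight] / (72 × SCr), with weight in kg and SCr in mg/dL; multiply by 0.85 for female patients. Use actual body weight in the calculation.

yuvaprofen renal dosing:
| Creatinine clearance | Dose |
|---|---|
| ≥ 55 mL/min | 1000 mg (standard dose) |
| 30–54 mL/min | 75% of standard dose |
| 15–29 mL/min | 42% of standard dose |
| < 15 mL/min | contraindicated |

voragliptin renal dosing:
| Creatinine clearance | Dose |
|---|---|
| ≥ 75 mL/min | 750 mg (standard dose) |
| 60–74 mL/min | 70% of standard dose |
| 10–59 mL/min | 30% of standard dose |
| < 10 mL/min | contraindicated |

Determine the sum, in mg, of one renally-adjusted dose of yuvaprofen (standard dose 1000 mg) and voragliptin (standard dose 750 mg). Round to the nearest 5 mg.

645 mg

CrCl = (140 − 81) × 63 / (72 × 2.51) × 0.85 = 3717.0 / 180.72 × 0.85 ≈ 17.5 mL/min
CrCl ≈ 17 mL/min.
yuvaprofen: 15–29 mL/min → 42% of 1000 mg = 420 mg.
voragliptin: 10–59 mL/min → 30% of 750 mg = 225 mg.
Total = 420 + 225 = 645 mg.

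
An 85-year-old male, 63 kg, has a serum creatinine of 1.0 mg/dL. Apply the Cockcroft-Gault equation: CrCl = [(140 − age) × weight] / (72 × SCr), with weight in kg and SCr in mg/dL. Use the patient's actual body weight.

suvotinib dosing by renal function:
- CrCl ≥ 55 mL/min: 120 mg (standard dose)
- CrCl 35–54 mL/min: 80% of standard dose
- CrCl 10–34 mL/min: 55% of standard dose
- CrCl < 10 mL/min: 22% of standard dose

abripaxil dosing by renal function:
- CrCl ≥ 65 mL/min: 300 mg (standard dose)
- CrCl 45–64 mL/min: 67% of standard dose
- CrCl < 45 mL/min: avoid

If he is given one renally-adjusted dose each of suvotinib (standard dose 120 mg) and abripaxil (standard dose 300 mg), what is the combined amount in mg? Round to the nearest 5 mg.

295 mg

CrCl = (140 − 85) × 63 / (72 × 1) = 3465.0 / 72.00 ≈ 48.1 mL/min
CrCl ≈ 48 mL/min.
suvotinib: 35–54 mL/min → 80% of 120 mg = 96 mg.
abripaxil: 45–64 mL/min → 67% of 300 mg = 201 mg.
Total = 96 + 201 = 297 mg.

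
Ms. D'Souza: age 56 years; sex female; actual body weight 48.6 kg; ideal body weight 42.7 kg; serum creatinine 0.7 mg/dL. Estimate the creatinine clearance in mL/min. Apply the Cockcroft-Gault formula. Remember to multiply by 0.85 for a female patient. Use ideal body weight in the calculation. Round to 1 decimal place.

60.5 mL/min

CrCl = (140 − 56) × 42.7 / (72 × 0.7) × 0.85 = 3586.8 / 50.40 × 0.85 ≈ 60.5 mL/min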